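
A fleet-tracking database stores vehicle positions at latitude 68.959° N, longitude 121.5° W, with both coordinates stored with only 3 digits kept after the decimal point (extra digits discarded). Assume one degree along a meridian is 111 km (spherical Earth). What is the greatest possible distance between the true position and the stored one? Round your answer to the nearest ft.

Truncating at 3 decimal places can drop up to a full unit in the last place, so each coordinate may be off by as much as 0.001°.
N–S: 0.001° × 111000 m/° = 111 m.
East–west component at 68.959°: 0.001° × 111000 × cos 68.959° ≈ 0.001 × 39853 ≈ 39.853 m.
Worst case both components are at the extreme and orthogonal: √(111² + 39.853²) ≈ 117.938 m.
Converting: 117.938 m × 3.2808 ft/m ≈ 386.93 ft.

387 ft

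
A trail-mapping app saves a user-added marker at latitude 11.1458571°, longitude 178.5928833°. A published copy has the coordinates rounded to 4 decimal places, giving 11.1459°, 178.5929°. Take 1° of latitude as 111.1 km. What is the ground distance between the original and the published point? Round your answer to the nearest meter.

Δlat = 11.1458571 − 11.1459 = -0.0000429°; Δlon = 178.5928833 − 178.5929 = -0.0000167°.
N–S: -0.0000429° × 111100 m/° = -4.76619 m.
East–west at this latitude: -0.0000167° × 111100 × cos 11.1459° ≈ -0.0000167 × 109004 = -1.82037 m.
Distance: √(4.76619² + 1.82037²) ≈ 5.10199 m.

5 meters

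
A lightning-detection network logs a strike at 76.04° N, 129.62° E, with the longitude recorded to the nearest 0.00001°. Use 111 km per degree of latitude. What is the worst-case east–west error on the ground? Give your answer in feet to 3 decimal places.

0.439 feet

Rounding to 5 decimal places leaves the longitude within ±5e-06° of the true value.
At latitude 76.04° a degree of longitude spans 111000 m × cos 76.04° = 111000 × 0.2412 ≈ 26778.1 m.
Maximum E–W displacement: 5e-06 × 26778.1 = 0.133891 m.
In feet: 0.133891 m ÷ 0.3048 ≈ 0.43927 ft.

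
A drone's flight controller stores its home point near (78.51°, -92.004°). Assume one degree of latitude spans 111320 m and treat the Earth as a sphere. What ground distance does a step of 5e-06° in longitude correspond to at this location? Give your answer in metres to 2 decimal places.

0.11 metres

One degree of longitude here spans 111320 × cos 78.51° = 111320 × 0.1992 ≈ 22174.6 m; 5e-06° of that is 0.110873 m.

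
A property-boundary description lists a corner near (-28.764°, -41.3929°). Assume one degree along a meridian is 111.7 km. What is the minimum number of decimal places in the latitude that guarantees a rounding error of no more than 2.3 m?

One degree of latitude covers 111700 m.
With N decimal places the half-ulp bound is 0.5·10⁻ᴺ°, or 0.5·10⁻ᴺ × 111700 m on the ground.
Need 0.5 × 111700 × 10⁻ᴺ ≤ 2.3 → 10⁻ᴺ ≤ 4.118e-05, so N ≥ 4.39.
So 5 decimal places suffice (0.558 m); 4 would allow up to 5.58 m.

5 decimal places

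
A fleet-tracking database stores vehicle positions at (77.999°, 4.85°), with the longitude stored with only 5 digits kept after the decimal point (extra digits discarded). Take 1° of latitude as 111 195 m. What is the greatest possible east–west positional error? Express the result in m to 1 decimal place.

Truncating at 5 decimal places can drop up to a full unit in the last place, so the longitude may be off by as much as 1e-05°.
One degree of longitude at 77.999° is 111195 × cos 77.999° ≈ 111195 × 0.2079 = 23120.6 m.
East–west error: 1e-05° × 23120.6 m/° ≈ 0.231206 m.

0.2 m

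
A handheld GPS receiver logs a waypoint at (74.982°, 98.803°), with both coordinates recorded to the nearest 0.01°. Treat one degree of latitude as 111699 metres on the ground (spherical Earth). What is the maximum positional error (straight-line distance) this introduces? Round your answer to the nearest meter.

577 meters

Rounding to 2 decimal places leaves each coordinate within ±0.005° of the true value.
North–south component: 0.005° × 111699 = 558.495 m.
Longitude error → 0.005 × 111699 × cos 74.982° = 0.005 × 111699 × 0.2591 ≈ 144.719 m.
Combining orthogonally: (558.495² + 144.719²)^½ ≈ 576.94 m.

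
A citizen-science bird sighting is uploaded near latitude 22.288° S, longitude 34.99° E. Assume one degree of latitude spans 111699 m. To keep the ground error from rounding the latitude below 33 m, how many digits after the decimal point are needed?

One degree of latitude covers 111699 m.
Rounding to N decimal places gives at most 0.5 × 10⁻ᴺ degrees of error, i.e. 0.5 × 10⁻ᴺ × 111699 m.
Need 0.5 × 111699 × 10⁻ᴺ ≤ 33 → 10⁻ᴺ ≤ 5.909e-04, so N ≥ 3.23.
At 3 places the error can reach 55.8 m, but 4 places keeps it to 5.58 m.

4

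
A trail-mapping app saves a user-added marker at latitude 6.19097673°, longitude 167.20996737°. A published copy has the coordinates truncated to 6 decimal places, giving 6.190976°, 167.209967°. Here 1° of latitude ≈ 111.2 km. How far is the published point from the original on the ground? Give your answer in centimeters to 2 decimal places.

9.09 centimeters

Δlat = 6.19097673 − 6.190976 = +0.00000073°; Δlon = 167.20996737 − 167.209967 = +0.00000037°.
N–S: 0.00000073° × 111200 m/° = 0.081176 m.
E–W at 6.19098°: 0.00000037° × 111200 × cos 6.19098° = 0.00000037 × 111200 × 0.9942 ≈ 0.040904 m.
Distance: √(0.081176² + 0.040904²) ≈ 0.0908993 m.
That is 0.0908993 m = 9.0899 cm.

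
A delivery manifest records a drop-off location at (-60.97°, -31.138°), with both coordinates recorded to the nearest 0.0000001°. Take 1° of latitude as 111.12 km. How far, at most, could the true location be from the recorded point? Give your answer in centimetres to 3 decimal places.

0.618 centimetres

Rounding to 7 decimal places leaves each coordinate within ±5e-08° of the true value.
North–south component: 5e-08° × 111120 = 0.005556 m.
East–west component at 60.97°: 5e-08° × 111120 × cos 60.97° ≈ 5e-08 × 53922.9 ≈ 0.00269615 m.
The two errors are perpendicular, so the maximum displacement is √(0.005556² + 0.00269615²) ≈ 0.00617562 m.
That is 0.00617562 m = 0.61756 cm.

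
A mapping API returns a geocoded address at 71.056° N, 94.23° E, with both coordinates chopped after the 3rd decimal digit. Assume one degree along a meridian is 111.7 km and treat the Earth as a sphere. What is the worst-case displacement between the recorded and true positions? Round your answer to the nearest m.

Truncating at 3 decimal places can drop up to a full unit in the last place, so each coordinate may be off by as much as 0.001°.
Latitude error → 0.001 × 111700 = 111.7 m along the meridian.
E–W at 71.056°: 0.001° × 111700 × cos 71.056° = 0.001 × 111700 × 0.3246 ≈ 36.2627 m.
Combining orthogonally: (111.7² + 36.2627²)^½ ≈ 117.439 m.

117 m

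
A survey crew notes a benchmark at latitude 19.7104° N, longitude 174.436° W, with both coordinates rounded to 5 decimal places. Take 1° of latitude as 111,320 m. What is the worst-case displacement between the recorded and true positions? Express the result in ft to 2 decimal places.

Rounding to 5 decimal places leaves each coordinate within ±5e-06° of the true value.
N–S: 5e-06° × 111320 m/° = 0.5566 m.
E–W at 19.7104°: 5e-06° × 111320 × cos 19.7104° = 5e-06 × 111320 × 0.9414 ≈ 0.523988 m.
Combining orthogonally: (0.5566² + 0.523988²)^½ ≈ 0.764439 m.
Converting: 0.764439 m × 3.2808 ft/m ≈ 2.508 ft.

2.51 ft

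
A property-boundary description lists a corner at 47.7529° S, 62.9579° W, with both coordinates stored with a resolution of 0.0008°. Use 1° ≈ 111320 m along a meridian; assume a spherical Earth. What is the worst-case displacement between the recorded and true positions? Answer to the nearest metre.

54 metres

With a 0.0008° grid the true value lies within half a step, ±0.0008°/2 = ±0.0004°, of the stored one.
Latitude error → 0.0004 × 111320 = 44.528 m along the meridian.
East–west component at 47.7529°: 0.0004° × 111320 × cos 47.7529° ≈ 0.0004 × 74843.7 ≈ 29.9375 m.
Combining orthogonally: (44.528² + 29.9375²)^½ ≈ 53.6563 m.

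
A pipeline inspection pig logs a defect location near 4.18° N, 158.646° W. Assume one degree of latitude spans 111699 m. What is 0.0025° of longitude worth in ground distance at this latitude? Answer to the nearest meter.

At 4.18° a degree of longitude is 111699 × cos 4.18° ≈ 111402 m, so 0.0025° corresponds to 278.505 m.

279 meters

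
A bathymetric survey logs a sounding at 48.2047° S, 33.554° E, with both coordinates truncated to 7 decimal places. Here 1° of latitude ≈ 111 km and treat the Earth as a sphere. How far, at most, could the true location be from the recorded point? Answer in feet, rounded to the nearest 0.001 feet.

Truncating at 7 decimal places can drop up to a full unit in the last place, so each coordinate may be off by as much as 1e-07°.
Latitude error → 1e-07 × 111000 = 0.0111 m along the meridian.
Longitude error → 1e-07 × 111000 × cos 48.2047° = 1e-07 × 111000 × 0.6665 ≈ 0.00739783 m.
The two errors are perpendicular, so the maximum displacement is √(0.0111² + 0.00739783²) ≈ 0.0133393 m.
In feet: 0.0133393 m ÷ 0.3048 ≈ 0.043764 ft.

0.044 feet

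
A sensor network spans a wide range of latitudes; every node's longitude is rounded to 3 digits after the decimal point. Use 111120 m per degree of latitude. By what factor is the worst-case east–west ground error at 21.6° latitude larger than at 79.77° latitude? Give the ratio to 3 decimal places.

5.235

Rounding to 3 decimal places leaves the longitude within ±0.0005° of the true value.
At 21.6°: 0.0005° × 111120 × cos 21.6° = 0.0005 × 111120 × 0.9298 ≈ 51.658 m.
At 79.77°: 0.0005° × 111120 × cos 79.77° = 0.0005 × 111120 × 0.1776 ≈ 9.8675 m.
Ratio: 51.658 / 9.8675 = cos 21.6° / cos 79.77° ≈ 5.2352.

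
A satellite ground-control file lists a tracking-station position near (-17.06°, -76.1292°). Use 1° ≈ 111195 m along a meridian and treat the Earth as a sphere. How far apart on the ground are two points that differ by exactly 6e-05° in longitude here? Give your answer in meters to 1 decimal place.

At 17.06° a degree of longitude is 111195 × cos 17.06° ≈ 106302 m, so 6e-05° corresponds to 6.37813 m.

6.4 meters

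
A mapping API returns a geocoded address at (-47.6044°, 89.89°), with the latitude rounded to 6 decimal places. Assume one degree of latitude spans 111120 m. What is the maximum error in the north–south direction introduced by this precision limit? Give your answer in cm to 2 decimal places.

5.56 cm

Rounding to 6 decimal places leaves the latitude within ±5e-07° of the true value.
So the N–S error is at most 5e-07 × 111120 = 0.05556 m.
That is 0.05556 m = 5.556 cm.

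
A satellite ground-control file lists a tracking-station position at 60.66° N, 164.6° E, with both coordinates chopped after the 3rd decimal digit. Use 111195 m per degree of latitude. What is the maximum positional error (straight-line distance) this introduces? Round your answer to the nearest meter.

124 meters

Truncating at 3 decimal places can drop up to a full unit in the last place, so each coordinate may be off by as much as 0.001°.
Latitude error → 0.001 × 111195 = 111.195 m along the meridian.
East–west component at 60.66°: 0.001° × 111195 × cos 60.66° ≈ 0.001 × 54484.6 ≈ 54.4846 m.
Worst case both components are at the extreme and orthogonal: √(111.195² + 54.4846²) ≈ 123.826 m.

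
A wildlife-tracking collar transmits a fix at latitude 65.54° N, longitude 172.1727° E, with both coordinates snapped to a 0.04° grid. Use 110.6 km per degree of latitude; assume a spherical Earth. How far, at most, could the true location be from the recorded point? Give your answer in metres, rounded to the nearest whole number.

2394 metres

With a 0.04° grid the true value lies within half a step, ±0.04°/2 = ±0.02°, of the stored one.
Latitude error → 0.02 × 110600 = 2212 m along the meridian.
East–west component at 65.54°: 0.02° × 110600 × cos 65.54° ≈ 0.02 × 45794.8 ≈ 915.896 m.
The two errors are perpendicular, so the maximum displacement is √(2212² + 915.896²) ≈ 2394.12 m.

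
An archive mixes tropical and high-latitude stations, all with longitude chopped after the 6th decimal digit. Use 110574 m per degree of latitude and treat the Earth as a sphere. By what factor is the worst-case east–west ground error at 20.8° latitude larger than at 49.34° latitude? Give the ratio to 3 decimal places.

1.435

Truncating at 6 decimal places can drop up to a full unit in the last place, so the longitude may be off by as much as 1e-06°.
At 20.8°: 1e-06° × 110574 × cos 20.8° = 1e-06 × 110574 × 0.9348 ≈ 0.10337 m.
At 49.34°: 1e-06° × 110574 × cos 49.34° = 1e-06 × 110574 × 0.6516 ≈ 0.072047 m.
Ratio: 0.10337 / 0.072047 = cos 20.8° / cos 49.34° ≈ 1.4347.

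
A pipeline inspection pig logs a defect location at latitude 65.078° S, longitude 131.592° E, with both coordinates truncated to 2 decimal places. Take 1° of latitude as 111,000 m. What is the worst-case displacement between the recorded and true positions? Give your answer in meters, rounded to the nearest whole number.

1205 meters

Truncating at 2 decimal places can drop up to a full unit in the last place, so each coordinate may be off by as much as 0.01°.
North–south component: 0.01° × 111000 = 1110 m.
E–W at 65.078°: 0.01° × 111000 × cos 65.078° = 0.01 × 111000 × 0.4214 ≈ 467.736 m.
The two errors are perpendicular, so the maximum displacement is √(1110² + 467.736²) ≈ 1204.52 m.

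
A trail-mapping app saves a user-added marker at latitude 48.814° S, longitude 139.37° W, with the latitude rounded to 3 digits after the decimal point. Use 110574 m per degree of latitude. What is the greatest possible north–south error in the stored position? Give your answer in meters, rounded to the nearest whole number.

Rounding to 3 decimal places leaves the latitude within ±0.0005° of the true value.
North–south distance: 0.0005° × 110574 m/° = 55.287 m.

55 meters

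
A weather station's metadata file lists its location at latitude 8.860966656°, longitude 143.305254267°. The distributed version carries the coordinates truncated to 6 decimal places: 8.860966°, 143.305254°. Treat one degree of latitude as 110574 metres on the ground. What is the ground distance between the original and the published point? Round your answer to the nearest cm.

8 cm

Δlat = 8.860966656 − 8.860966 = +0.000000656°; Δlon = 143.305254267 − 143.305254 = +0.000000267°.
N–S: 0.000000656° × 110574 m/° = 0.0725365 m.
E–W at 8.86097°: 0.000000267° × 110574 × cos 8.86097° = 0.000000267 × 110574 × 0.9881 ≈ 0.0291709 m.
Combined displacement = (0.0725365² + 0.0291709²)^½ ≈ 0.0781824 m.
That is 0.0781824 m = 7.8182 cm.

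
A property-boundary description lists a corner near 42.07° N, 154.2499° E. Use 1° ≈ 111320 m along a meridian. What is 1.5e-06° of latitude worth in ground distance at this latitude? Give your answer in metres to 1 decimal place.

0.2 metres

1.5e-06° × 111320 m/° = 0.16698 m.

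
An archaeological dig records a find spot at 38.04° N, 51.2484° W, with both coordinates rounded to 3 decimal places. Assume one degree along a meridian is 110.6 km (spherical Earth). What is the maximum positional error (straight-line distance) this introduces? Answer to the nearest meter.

70 meters

Rounding to 3 decimal places leaves each coordinate within ±0.0005° of the true value.
N–S: 0.0005° × 110600 m/° = 55.3 m.
East–west component at 38.04°: 0.0005° × 110600 × cos 38.04° ≈ 0.0005 × 87106.4 ≈ 43.5532 m.
Combining orthogonally: (55.3² + 43.5532²)^½ ≈ 70.3916 m.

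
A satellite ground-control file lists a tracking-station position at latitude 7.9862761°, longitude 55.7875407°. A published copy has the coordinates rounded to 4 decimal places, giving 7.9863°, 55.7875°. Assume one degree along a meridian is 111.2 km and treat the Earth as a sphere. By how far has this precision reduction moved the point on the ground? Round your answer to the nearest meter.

Δlat = 7.9862761 − 7.9863 = -0.0000239°; Δlon = 55.7875407 − 55.7875 = +0.0000407°.
North–south shift: -0.0000239 × 111200 = -2.65768 m.
E–W at 7.9863°: 0.0000407° × 111200 × cos 7.9863° = 0.0000407 × 111200 × 0.9903 ≈ 4.48195 m.
Distance: √(2.65768² + 4.48195²) ≈ 5.21067 m.

5 meters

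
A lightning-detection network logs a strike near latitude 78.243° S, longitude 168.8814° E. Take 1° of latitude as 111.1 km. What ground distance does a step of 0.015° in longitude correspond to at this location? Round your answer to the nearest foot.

1114 feet

0.015° of longitude at 78.243° is 0.015 × 111100 × cos 78.243° ≈ 0.015 × 22637.9 = 339.568 m.
In feet: 339.568 m ÷ 0.3048 ≈ 1114.1 ft.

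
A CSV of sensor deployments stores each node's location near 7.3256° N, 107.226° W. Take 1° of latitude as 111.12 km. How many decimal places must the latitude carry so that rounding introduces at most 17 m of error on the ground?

One degree of latitude covers 111120 m.
N decimal places → at most half a unit in the last place, 0.5 × 10⁻ᴺ° = 111120/2 × 10⁻ᴺ m.
Need 0.5 × 111120 × 10⁻ᴺ ≤ 17 → 10⁻ᴺ ≤ 3.060e-04, so N ≥ 3.51.
At 3 places the error can reach 55.6 m, but 4 places keeps it to 5.56 m.

4 decimal places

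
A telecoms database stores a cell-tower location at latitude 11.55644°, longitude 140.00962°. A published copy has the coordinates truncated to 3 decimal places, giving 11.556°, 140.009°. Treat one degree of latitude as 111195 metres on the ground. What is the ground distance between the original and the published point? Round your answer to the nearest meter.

83 meters

The latitude changed by +0.00044° and the longitude by +0.00062°.
North–south shift: 0.00044 × 111195 = 48.9258 m.
East–west at this latitude: 0.00062° × 111195 × cos 11.556° ≈ 0.00062 × 108941 = 67.5434 m.
Distance: √(48.9258² + 67.5434²) ≈ 83.4017 m.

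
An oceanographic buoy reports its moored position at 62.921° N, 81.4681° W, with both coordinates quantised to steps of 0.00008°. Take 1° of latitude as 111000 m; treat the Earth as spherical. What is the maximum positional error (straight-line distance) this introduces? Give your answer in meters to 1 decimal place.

With a 0.00008° grid the true value lies within half a step, ±0.00008°/2 = ±4e-05°, of the stored one.
Latitude error → 4e-05 × 111000 = 4.44 m along the meridian.
Longitude error → 4e-05 × 111000 × cos 62.921° = 4e-05 × 111000 × 0.4552 ≈ 2.02117 m.
Combining orthogonally: (4.44² + 2.02117²)^½ ≈ 4.87839 m.

4.9 meters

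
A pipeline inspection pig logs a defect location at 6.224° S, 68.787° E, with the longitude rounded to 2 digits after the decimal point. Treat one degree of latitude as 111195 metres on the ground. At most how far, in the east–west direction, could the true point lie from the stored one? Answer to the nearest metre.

Rounding to 2 decimal places leaves the longitude within ±0.005° of the true value.
Parallels shrink by cos φ, so at 6.224° a degree of longitude is 111195 × 0.9941 ≈ 110540 m.
East–west error: 0.005° × 110540 m/° ≈ 552.698 m.

553 metres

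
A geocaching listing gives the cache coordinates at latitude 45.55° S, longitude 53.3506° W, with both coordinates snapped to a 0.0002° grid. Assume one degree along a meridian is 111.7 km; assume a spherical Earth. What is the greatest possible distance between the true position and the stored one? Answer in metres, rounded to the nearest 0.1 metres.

With a 0.0002° grid the true value lies within half a step, ±0.0002°/2 = ±0.0001°, of the stored one.
N–S: 0.0001° × 111700 m/° = 11.17 m.
E–W at 45.55°: 0.0001° × 111700 × cos 45.55° = 0.0001 × 111700 × 0.7003 ≈ 7.8222 m.
The two errors are perpendicular, so the maximum displacement is √(11.17² + 7.8222²) ≈ 13.6366 m.

13.6 metres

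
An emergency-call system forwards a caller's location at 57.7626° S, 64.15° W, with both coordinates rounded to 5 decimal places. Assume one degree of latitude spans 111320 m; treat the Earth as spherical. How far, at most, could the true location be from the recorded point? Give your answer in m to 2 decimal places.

Rounding to 5 decimal places leaves each coordinate within ±5e-06° of the true value.
Latitude error → 5e-06 × 111320 = 0.5566 m along the meridian.
Longitude error → 5e-06 × 111320 × cos 57.7626° = 5e-06 × 111320 × 0.5334 ≈ 0.296906 m.
Combining orthogonally: (0.5566² + 0.296906²)^½ ≈ 0.630838 m.

0.63 m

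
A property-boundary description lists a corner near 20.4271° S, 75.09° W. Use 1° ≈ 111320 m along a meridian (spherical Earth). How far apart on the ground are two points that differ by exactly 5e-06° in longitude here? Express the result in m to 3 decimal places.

0.522 m

One degree of longitude here spans 111320 × cos 20.4271° = 111320 × 0.9371 ≈ 104320 m; 5e-06° of that is 0.521599 m.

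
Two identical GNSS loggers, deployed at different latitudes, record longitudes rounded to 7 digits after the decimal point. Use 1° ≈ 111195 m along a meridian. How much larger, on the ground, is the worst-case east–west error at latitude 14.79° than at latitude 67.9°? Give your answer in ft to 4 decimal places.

0.0108 ft

Rounding to 7 decimal places leaves the longitude within ±5e-08° of the true value.
Error at 14.79° = 5e-08° × 111195 × cos 14.79° ≈ 0.0055597 × 0.9669 = 0.0053755 m.
At 67.9°: 5e-08° × 111195 × cos 67.9° = 5e-08 × 111195 × 0.3762 ≈ 0.0020917 m.
Difference: 0.0053755 − 0.0020917 = 0.0032838 m.
In feet: 0.00328383 m ÷ 0.3048 ≈ 0.010774 ft.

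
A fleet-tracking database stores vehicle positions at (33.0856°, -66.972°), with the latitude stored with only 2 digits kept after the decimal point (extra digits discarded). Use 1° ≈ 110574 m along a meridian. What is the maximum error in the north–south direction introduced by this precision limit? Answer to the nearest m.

1106 m

Truncating at 2 decimal places can drop up to a full unit in the last place, so the latitude may be off by as much as 0.01°.
So the N–S error is at most 0.01 × 110574 = 1105.74 m.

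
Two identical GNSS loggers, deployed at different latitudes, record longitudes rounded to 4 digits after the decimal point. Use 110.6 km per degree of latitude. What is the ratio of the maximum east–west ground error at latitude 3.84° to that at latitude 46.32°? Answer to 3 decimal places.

Rounding to 4 decimal places leaves the longitude within ±5e-05° of the true value.
At 3.84°: 5e-05° × 110600 × cos 3.84° = 5e-05 × 110600 × 0.9978 ≈ 5.5176 m.
At 46.32°: 5e-05° × 110600 × cos 46.32° = 5e-05 × 110600 × 0.6906 ≈ 3.8192 m.
The ratio reduces to cos 3.84° / cos 46.32° = 0.9978/0.6906 ≈ 1.4447.

1.445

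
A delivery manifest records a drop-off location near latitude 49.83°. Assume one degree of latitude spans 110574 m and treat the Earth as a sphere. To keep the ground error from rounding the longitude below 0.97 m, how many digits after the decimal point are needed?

5 decimal places

At 49.83° one degree of longitude covers 110574 × cos 49.83° ≈ 110574 × 0.6451 ≈ 71326.6 m.
With N decimal places the half-ulp bound is 0.5·10⁻ᴺ°, or 0.5·10⁻ᴺ × 71326.6 m on the ground.
Need 0.5 × 71326.6 × 10⁻ᴺ ≤ 0.97 → 10⁻ᴺ ≤ 2.720e-05, so N ≥ 4.57.
N = 4 would give 3.57 m (too coarse); N = 5 gives 0.357 m ≤ 0.97 m.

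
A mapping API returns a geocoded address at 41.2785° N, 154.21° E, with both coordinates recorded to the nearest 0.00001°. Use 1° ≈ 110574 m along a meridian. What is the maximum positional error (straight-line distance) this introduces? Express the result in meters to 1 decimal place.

0.7 meters

Rounding to 5 decimal places leaves each coordinate within ±5e-06° of the true value.
N–S: 5e-06° × 110574 m/° = 0.55287 m.
E–W at 41.2785°: 5e-06° × 110574 × cos 41.2785° = 5e-06 × 110574 × 0.7515 ≈ 0.415488 m.
Combining orthogonally: (0.55287² + 0.415488²)^½ ≈ 0.691589 m.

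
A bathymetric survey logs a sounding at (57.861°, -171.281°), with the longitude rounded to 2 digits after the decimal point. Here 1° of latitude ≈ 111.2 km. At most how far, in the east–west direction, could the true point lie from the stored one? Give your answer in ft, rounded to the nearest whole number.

Rounding to 2 decimal places leaves the longitude within ±0.005° of the true value.
At latitude 57.861° a degree of longitude spans 111200 m × cos 57.861° = 111200 × 0.5320 ≈ 59155.6 m.
So at most 0.005° × 59155.6 ≈ 295.778 m east–west.
In feet: 295.778 m ÷ 0.3048 ≈ 970.4 ft.

970 ft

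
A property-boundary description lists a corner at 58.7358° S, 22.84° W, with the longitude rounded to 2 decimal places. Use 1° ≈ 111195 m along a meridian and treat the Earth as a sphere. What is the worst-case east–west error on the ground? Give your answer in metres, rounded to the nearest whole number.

Rounding to 2 decimal places leaves the longitude within ±0.005° of the true value.
One degree of longitude at 58.7358° is 111195 × cos 58.7358° ≈ 111195 × 0.5190 = 57708.6 m.
East–west error: 0.005° × 57708.6 m/° ≈ 288.543 m.

289 metres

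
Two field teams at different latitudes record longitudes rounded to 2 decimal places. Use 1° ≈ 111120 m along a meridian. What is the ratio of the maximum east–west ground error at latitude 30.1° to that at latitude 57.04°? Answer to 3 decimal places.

1.590

Rounding to 2 decimal places leaves the longitude within ±0.005° of the true value.
At 30.1°: 0.005° × 111120 × cos 30.1° = 0.005 × 111120 × 0.8652 ≈ 480.68 m.
At 57.04°: 0.005° × 111120 × cos 57.04° = 0.005 × 111120 × 0.5441 ≈ 302.28 m.
The ratio reduces to cos 30.1° / cos 57.04° = 0.8652/0.5441 ≈ 1.5902.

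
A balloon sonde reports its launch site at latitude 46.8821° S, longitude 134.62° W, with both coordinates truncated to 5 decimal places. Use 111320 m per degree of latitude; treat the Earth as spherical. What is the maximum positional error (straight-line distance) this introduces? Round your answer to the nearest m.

Truncating at 5 decimal places can drop up to a full unit in the last place, so each coordinate may be off by as much as 1e-05°.
North–south component: 1e-05° × 111320 = 1.1132 m.
Longitude error → 1e-05 × 111320 × cos 46.8821° = 1e-05 × 111320 × 0.6835 ≈ 0.760874 m.
Combining orthogonally: (1.1132² + 0.760874²)^½ ≈ 1.34839 m.

1 m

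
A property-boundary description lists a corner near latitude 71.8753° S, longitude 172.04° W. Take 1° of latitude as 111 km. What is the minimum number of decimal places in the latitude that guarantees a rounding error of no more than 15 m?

4 decimal places

One degree of latitude covers 111000 m.
N decimal places → at most half a unit in the last place, 0.5 × 10⁻ᴺ° = 111000/2 × 10⁻ᴺ m.
Setting 55500 × 10⁻ᴺ ≤ 15 gives 10ᴺ ≥ 3700, i.e. N ≥ 3.57.
At 3 places the error can reach 55.5 m, but 4 places keeps it to 5.55 m.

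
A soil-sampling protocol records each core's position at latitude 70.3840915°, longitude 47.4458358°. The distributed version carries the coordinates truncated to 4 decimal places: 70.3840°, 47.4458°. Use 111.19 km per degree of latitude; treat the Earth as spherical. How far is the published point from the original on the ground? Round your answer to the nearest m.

10 m

The latitude changed by +0.0000915° and the longitude by +0.0000358°.
North–south shift: 0.0000915 × 111190 = 10.1739 m.
E–W at 70.384°: 0.0000358° × 111190 × cos 70.384° = 0.0000358 × 111190 × 0.3357 ≈ 1.33635 m.
Distance: √(10.1739² + 1.33635²) ≈ 10.2613 m.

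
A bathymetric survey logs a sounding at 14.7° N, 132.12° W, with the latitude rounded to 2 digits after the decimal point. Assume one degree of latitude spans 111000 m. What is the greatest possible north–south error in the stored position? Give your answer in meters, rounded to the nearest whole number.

555 meters

Rounding to 2 decimal places leaves the latitude within ±0.005° of the true value.
So the N–S error is at most 0.005 × 111000 = 555 m.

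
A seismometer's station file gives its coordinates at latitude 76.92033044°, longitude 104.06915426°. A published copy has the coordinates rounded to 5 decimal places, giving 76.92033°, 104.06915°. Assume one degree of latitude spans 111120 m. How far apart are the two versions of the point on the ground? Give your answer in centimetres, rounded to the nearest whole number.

12 centimetres

The latitude changed by +0.00000044° and the longitude by +0.00000426°.
North–south shift: 0.00000044 × 111120 = 0.0488928 m.
East–west at this latitude: 0.00000426° × 111120 × cos 76.9203° ≈ 0.00000426 × 25147.1 = 0.107127 m.
Distance: √(0.0488928² + 0.107127²) ≈ 0.117757 m.
That is 0.117757 m = 11.776 cm.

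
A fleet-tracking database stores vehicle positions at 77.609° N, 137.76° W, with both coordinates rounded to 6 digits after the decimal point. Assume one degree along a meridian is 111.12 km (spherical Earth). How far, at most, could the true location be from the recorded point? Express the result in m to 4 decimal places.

Rounding to 6 decimal places leaves each coordinate within ±5e-07° of the true value.
N–S: 5e-07° × 111120 m/° = 0.05556 m.
Longitude error → 5e-07 × 111120 × cos 77.609° = 5e-07 × 111120 × 0.2146 ≈ 0.0119222 m.
The two errors are perpendicular, so the maximum displacement is √(0.05556² + 0.0119222²) ≈ 0.0568247 m.

0.0568 m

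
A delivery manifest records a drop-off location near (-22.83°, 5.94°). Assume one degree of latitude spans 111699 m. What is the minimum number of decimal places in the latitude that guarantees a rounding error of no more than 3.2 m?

5 decimal places

One degree of latitude covers 111699 m.
With N decimal places the half-ulp bound is 0.5·10⁻ᴺ°, or 0.5·10⁻ᴺ × 111699 m on the ground.
Need 0.5 × 111699 × 10⁻ᴺ ≤ 3.2 → 10⁻ᴺ ≤ 5.730e-05, so N ≥ 4.24.
N = 4 would give 5.58 m (too coarse); N = 5 gives 0.558 m ≤ 3.2 m.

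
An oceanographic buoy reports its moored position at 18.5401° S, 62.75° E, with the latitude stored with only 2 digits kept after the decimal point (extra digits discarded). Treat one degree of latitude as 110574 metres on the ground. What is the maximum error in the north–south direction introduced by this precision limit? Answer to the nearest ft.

Truncating at 2 decimal places can drop up to a full unit in the last place, so the latitude may be off by as much as 0.01°.
Along the meridian that is 0.01° × 110574 m/° = 1105.74 m.
In feet: 1105.74 m ÷ 0.3048 ≈ 3627.8 ft.

3628 ft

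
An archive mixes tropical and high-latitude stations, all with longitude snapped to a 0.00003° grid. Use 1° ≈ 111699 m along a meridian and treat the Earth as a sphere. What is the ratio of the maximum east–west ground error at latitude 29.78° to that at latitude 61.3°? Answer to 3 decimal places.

With a 0.00003° grid the true value lies within half a step, ±0.00003°/2 = ±1.5e-05°, of the stored one.
Error at 29.78° = 1.5e-05° × 111699 × cos 29.78° ≈ 1.6755 × 0.8679 = 1.4542 m.
Error at 61.3° = 1.5e-05° × 111699 × cos 61.3° ≈ 1.6755 × 0.4802 = 0.80461 m.
The ratio reduces to cos 29.78° / cos 61.3° = 0.8679/0.4802 ≈ 1.8074.

1.807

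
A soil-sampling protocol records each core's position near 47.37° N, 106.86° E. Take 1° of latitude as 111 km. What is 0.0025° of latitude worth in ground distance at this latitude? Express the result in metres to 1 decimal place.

277.5 metres

0.0025° × 111000 m/° = 277.5 m.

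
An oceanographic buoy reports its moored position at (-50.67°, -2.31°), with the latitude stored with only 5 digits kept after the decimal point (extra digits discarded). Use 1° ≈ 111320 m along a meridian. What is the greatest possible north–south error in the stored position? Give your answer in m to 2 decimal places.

1.11 m

Truncating at 5 decimal places can drop up to a full unit in the last place, so the latitude may be off by as much as 1e-05°.
So the N–S error is at most 1e-05 × 111320 = 1.1132 m.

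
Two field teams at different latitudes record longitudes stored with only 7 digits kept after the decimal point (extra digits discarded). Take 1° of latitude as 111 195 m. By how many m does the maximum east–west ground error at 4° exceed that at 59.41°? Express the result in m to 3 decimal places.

Truncating at 7 decimal places can drop up to a full unit in the last place, so the longitude may be off by as much as 1e-07°.
Error at 4° = 1e-07° × 111195 × cos 4° ≈ 0.011119 × 0.9976 = 0.011092 m.
Error at 59.41° = 1e-07° × 111195 × cos 59.41° ≈ 0.011119 × 0.5089 = 0.0056586 m.
Difference: 0.011092 − 0.0056586 = 0.0054338 m.

0.005 m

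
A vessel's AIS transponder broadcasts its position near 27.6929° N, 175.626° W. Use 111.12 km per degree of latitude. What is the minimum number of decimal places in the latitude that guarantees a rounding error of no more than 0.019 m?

7 decimal places

One degree of latitude covers 111120 m.
With N decimal places the half-ulp bound is 0.5·10⁻ᴺ°, or 0.5·10⁻ᴺ × 111120 m on the ground.
Setting 55560 × 10⁻ᴺ ≤ 0.019 gives 10ᴺ ≥ 2.924e+06, i.e. N ≥ 6.47.
N = 6 would give 0.0556 m (too coarse); N = 7 gives 0.00556 m ≤ 0.019 m.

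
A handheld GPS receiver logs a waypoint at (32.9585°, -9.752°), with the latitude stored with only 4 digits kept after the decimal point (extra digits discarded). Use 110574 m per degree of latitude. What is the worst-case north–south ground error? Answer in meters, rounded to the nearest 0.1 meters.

11.1 meters

Truncating at 4 decimal places can drop up to a full unit in the last place, so the latitude may be off by as much as 0.0001°.
So the N–S error is at most 0.0001 × 110574 = 11.0574 m.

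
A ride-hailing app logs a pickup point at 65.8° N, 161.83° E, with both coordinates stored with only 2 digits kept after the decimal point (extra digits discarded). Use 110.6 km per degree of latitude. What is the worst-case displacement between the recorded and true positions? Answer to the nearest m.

Truncating at 2 decimal places can drop up to a full unit in the last place, so each coordinate may be off by as much as 0.01°.
N–S: 0.01° × 110600 m/° = 1106 m.
E–W at 65.8°: 0.01° × 110600 × cos 65.8° = 0.01 × 110600 × 0.4099 ≈ 453.375 m.
Worst case both components are at the extreme and orthogonal: √(1106² + 453.375²) ≈ 1195.32 m.

1195 m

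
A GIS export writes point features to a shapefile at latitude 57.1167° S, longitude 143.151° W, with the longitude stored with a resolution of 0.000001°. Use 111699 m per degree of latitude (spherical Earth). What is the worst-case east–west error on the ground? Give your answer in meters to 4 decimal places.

0.0303 meters

With a 0.000001° grid the true value lies within half a step, ±0.000001°/2 = ±5e-07°, of the stored one.
Parallels shrink by cos φ, so at 57.1167° a degree of longitude is 111699 × 0.5429 ≈ 60644.7 m.
So at most 5e-07° × 60644.7 ≈ 0.0303224 m east–west.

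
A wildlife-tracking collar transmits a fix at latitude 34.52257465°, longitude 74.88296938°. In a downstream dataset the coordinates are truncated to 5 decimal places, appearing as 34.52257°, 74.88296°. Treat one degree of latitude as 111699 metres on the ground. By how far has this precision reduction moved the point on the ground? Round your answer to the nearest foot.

3 feet

Δlat = 34.52257465 − 34.52257 = +0.00000465°; Δlon = 74.88296938 − 74.88296 = +0.00000938°.
North–south shift: 0.00000465 × 111699 = 0.5194 m.
E–W at 34.5226°: 0.00000938° × 111699 × cos 34.5226° = 0.00000938 × 111699 × 0.8239 ≈ 0.863233 m.
Hypotenuse of the two orthogonal shifts: √(0.5194² + 0.863233²) = 1.00745 m.
Converting: 1.00745 m × 3.2808 ft/m ≈ 3.3053 ft.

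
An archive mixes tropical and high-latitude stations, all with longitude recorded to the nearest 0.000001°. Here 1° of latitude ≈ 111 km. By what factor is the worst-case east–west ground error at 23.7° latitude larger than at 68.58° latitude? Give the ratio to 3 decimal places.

Rounding to 6 decimal places leaves the longitude within ±5e-07° of the true value.
At 23.7°: 5e-07° × 111000 × cos 23.7° = 5e-07 × 111000 × 0.9157 ≈ 0.050819 m.
At 68.58°: 5e-07° × 111000 × cos 68.58° = 5e-07 × 111000 × 0.3652 ≈ 0.020269 m.
Ratio: 0.050819 / 0.020269 = cos 23.7° / cos 68.58° ≈ 2.5073.

2.507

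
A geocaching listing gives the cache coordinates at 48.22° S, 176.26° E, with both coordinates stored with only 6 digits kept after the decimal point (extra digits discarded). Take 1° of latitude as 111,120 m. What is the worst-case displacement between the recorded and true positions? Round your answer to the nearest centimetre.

Truncating at 6 decimal places can drop up to a full unit in the last place, so each coordinate may be off by as much as 1e-06°.
Latitude error → 1e-06 × 111120 = 0.11112 m along the meridian.
Longitude error → 1e-06 × 111120 × cos 48.22° = 1e-06 × 111120 × 0.6663 ≈ 0.0740362 m.
Combining orthogonally: (0.11112² + 0.0740362²)^½ ≈ 0.133525 m.
That is 0.133525 m = 13.353 cm.

13 centimetres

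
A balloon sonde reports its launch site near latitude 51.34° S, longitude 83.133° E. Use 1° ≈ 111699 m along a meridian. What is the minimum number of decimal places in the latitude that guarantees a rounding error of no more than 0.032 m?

One degree of latitude covers 111699 m.
With N decimal places the half-ulp bound is 0.5·10⁻ᴺ°, or 0.5·10⁻ᴺ × 111699 m on the ground.
Setting 55849.5 × 10⁻ᴺ ≤ 0.032 gives 10ᴺ ≥ 1.745e+06, i.e. N ≥ 6.24.
N = 6 would give 0.0558 m (too coarse); N = 7 gives 0.00558 m ≤ 0.032 m.

7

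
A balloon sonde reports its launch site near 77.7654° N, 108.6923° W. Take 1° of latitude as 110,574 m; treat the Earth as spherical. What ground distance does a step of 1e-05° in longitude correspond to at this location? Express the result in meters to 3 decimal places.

0.234 meters

One degree of longitude here spans 110574 × cos 77.7654° = 110574 × 0.2119 ≈ 23432.3 m; 1e-05° of that is 0.234323 m.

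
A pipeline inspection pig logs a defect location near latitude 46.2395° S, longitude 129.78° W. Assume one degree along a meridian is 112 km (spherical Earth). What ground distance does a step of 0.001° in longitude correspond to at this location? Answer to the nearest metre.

0.001° of longitude at 46.2395° is 0.001 × 112000 × cos 46.2395° ≈ 0.001 × 77464.3 = 77.4643 m.

77 metres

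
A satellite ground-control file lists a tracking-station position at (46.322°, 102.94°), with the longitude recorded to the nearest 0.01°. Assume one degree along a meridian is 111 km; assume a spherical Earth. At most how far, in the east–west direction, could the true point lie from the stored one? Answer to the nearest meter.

383 meters

Rounding to 2 decimal places leaves the longitude within ±0.005° of the true value.
Parallels shrink by cos φ, so at 46.322° a degree of longitude is 111000 × 0.6906 ≈ 76657.1 m.
So at most 0.005° × 76657.1 ≈ 383.286 m east–west.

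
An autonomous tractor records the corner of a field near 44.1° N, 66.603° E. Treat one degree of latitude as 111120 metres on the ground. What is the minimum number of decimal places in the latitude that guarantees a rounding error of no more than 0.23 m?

6 decimal places

One degree of latitude covers 111120 m.
N decimal places → at most half a unit in the last place, 0.5 × 10⁻ᴺ° = 111120/2 × 10⁻ᴺ m.
Setting 55560 × 10⁻ᴺ ≤ 0.23 gives 10ᴺ ≥ 2.416e+05, i.e. N ≥ 5.38.
So 6 decimal places suffice (0.0556 m); 5 would allow up to 0.556 m.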